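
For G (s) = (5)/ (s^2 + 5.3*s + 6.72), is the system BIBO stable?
Denominator: s^2 + 5.3*s + 6.72 = (s + 2.1)(s + 3.2). Poles: -2.1, -3.2. All Re(p)<0: Yes (stable)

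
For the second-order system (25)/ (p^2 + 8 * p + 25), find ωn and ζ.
Standard form: ωn²/(p²+2ζωn·p+ωn²).
const=25=ωn² → ωn=5, p coeff=8=2ζωn → ζ=0.8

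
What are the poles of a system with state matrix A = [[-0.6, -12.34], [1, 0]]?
Eigenvalues solve det(λI - A) = 0.
Characteristic polynomial: λ^2 + 0.6*λ + 12.34 = 0.
Roots: -0.3 + 3.5j, -0.3 - 3.5j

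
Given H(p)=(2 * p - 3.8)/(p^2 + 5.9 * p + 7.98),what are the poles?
Set denominator = 0: p^2 + 5.9*p + 7.98 = (p + 2.1)(p + 3.8) = 0 → Poles: -2.1, -3.8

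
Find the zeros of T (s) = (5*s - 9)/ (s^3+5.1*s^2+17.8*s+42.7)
Set numerator = 0: 5*s - 9 = 0 → Zeros: 1.8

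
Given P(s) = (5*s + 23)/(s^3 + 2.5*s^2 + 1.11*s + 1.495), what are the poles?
Set denominator = 0: s^3 + 2.5*s^2 + 1.11*s + 1.495 = (s + 2.3)(s^2 + 0.2*s + 0.65) = 0 → Poles: -0.1 + 0.8j, -0.1 - 0.8j, -2.3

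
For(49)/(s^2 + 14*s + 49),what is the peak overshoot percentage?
Standard form: ωn²/(s²+2ζωn·s+ωn²) → ωn = 7, ζ = 1.
ζ ≥ 1, so the response is non-oscillatory: peak overshoot = 0%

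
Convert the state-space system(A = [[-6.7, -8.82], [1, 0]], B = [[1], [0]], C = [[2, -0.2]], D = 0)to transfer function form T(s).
T(s) = C(sI - A)⁻¹B + D.
Characteristic polynomial det(sI - A) = s^2 + 6.7*s + 8.82.
Numerator from C·adj(sI-A)·B + D·det(sI-A) = 2*s - 0.2.
T(s) = (2*s - 0.2)/(s^2 + 6.7*s + 8.82)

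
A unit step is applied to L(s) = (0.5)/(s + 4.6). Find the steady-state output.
FVT: lim_{t→∞} y(t) = lim_{s→0} s*Y(s) where Y(s) = L(s)/s.
= lim_{s→0} L(s) = L(0) = num(0)/den(0) = 0.5/4.6 = 0.1087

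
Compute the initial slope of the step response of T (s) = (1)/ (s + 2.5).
IVT: y'(0⁺) = lim_{s→∞} s²·Y(s) = lim_{s→∞} s·T(s).
deg(num) = 0, deg(den) = 1, relative degree = 1, so s·T(s) → (leading num)/(leading den) = 1/1 = 1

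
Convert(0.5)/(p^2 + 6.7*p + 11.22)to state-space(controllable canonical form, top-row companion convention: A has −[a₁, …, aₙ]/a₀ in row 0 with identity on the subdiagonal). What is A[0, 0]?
Reachable canonical form for den = p^2 + 6.7*p + 11.22: top row of A = -[a₁,a₂,...,aₙ]/a₀, ones on the subdiagonal, zeros elsewhere.
A = [[-6.7, -11.22], [1, 0]].
A[0,0] = -6.7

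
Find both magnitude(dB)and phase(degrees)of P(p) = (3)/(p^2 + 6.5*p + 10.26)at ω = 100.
Substitute p = j*100: P(j100) = -0.000299042 - 1.94577e-05j.
|P| = 20*log₁₀(sqrt(Re²+Im²)) = -70.47 dB.
∠P = atan2(Im, Re) = -176.28°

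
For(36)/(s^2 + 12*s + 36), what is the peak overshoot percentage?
Standard form: ωn²/(s²+2ζωn·s+ωn²) → ωn = 6, ζ = 1.
ζ ≥ 1, so the response is non-oscillatory: peak overshoot = 0%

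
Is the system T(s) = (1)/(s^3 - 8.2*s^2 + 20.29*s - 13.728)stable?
Denominator: s^3 - 8.2*s^2 + 20.29*s - 13.728 = (s - 3.2)(s - 1.1)(s - 3.9). Poles: 1.1, 3.2, 3.9. All Re(p)<0: No (unstable)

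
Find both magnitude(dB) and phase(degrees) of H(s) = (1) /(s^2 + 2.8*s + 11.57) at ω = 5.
Substitute s = j*5: H(j5) = -0.0356835 - 0.0371979j.
|H| = 20*log₁₀(sqrt(Re²+Im²)) = -25.76 dB.
∠H = atan2(Im, Re) = -133.81°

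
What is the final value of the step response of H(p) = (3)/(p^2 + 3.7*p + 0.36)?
FVT: lim_{t→∞} y(t) = lim_{p→0} p*Y(p) where Y(p) = H(p)/p.
= lim_{p→0} H(p) = H(0) = num(0)/den(0) = 3/0.36 = 8.333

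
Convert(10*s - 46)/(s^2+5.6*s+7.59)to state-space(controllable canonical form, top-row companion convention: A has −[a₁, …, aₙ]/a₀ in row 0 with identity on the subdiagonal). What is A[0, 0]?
Reachable canonical form for den = s^2 + 5.6*s + 7.59: top row of A = -[a₁,a₂,...,aₙ]/a₀, ones on the subdiagonal, zeros elsewhere.
A = [[-5.6, -7.59], [1, 0]].
A[0,0] = -5.6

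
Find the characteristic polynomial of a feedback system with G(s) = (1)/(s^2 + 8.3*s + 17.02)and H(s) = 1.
Characteristic poly = G_den * H_den + G_num * H_num = (s^2 + 8.3*s + 17.02) + (1) = s^2 + 8.3*s + 18.02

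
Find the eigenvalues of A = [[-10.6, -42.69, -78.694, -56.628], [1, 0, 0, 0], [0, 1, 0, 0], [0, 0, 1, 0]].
Eigenvalues solve det(λI - A) = 0.
Characteristic polynomial: λ^4 + 10.6*λ^3 + 42.69*λ^2 + 78.694*λ + 56.628 = 0.
Factor: (λ + 2.6)(λ + 3.6)(λ^2 + 4.4*λ + 6.05) = 0.
Roots: -2.2 + 1.1j, -2.2 - 1.1j, -2.6, -3.6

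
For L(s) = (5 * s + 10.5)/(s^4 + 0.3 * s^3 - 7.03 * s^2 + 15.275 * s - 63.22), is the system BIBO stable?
Denominator: s^4 + 0.3*s^3 - 7.03*s^2 + 15.275*s - 63.22 = (s - 2.9)(s + 4)(s^2 - 0.8*s + 5.45). Poles: -4, 0.4 + 2.3j, 0.4 - 2.3j, 2.9. All Re(p)<0: No (unstable)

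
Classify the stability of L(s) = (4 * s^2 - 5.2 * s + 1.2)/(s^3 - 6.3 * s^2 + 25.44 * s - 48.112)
Denominator: s^3 - 6.3*s^2 + 25.44*s - 48.112 = (s - 3.1)(s^2 - 3.2*s + 15.52). Poles: 1.6 + 3.6j, 1.6 - 3.6j, 3.1. Unstable (3 pole(s) in RHP)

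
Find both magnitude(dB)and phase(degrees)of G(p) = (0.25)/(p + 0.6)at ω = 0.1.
Substitute p = j*0.1: G(j0.1) = 0.405405 - 0.0675676j.
|G| = 20*log₁₀(sqrt(Re²+Im²)) = -7.72 dB.
∠G = atan2(Im, Re) = -9.46°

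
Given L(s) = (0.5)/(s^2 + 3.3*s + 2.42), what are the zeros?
Numerator is a nonzero constant (0.5) → Zeros: none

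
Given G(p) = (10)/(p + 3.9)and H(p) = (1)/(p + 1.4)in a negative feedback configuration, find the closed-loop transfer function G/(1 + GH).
Closed-loop T = G/(1+GH).
Numerator: G_num * H_den = 10*p + 14.
Denominator: G_den * H_den + G_num * H_num = (p^2 + 5.3*p + 5.46) + (10) = p^2 + 5.3*p + 15.46.
T(p) = (10*p + 14)/(p^2 + 5.3*p + 15.46)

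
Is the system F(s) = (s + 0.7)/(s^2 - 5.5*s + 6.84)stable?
Denominator: s^2 - 5.5*s + 6.84 = (s - 1.9)(s - 3.6). Poles: 1.9, 3.6. All Re(p)<0: No (unstable)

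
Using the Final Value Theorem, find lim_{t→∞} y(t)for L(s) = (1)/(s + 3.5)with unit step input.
FVT: lim_{t→∞} y(t) = lim_{s→0} s*Y(s) where Y(s) = L(s)/s.
= lim_{s→0} L(s) = L(0) = num(0)/den(0) = 1/3.5 = 0.2857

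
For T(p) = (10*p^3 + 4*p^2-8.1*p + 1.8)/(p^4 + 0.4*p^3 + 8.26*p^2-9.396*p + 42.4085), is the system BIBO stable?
Denominator: p^4 + 0.4*p^3 + 8.26*p^2 - 9.396*p + 42.4085 = (p^2 - 2.2*p + 4.45)(p^2 + 2.6*p + 9.53). Poles: -1.3 + 2.8j, -1.3 - 2.8j, 1.1 + 1.8j, 1.1 - 1.8j. All Re(p)<0: No (unstable)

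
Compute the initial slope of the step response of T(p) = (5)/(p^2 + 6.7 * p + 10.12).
IVT: y'(0⁺) = lim_{p→∞} p²·Y(p) = lim_{p→∞} p·T(p).
deg(num) = 0, deg(den) = 2, relative degree = 2 ≥ 2, so p·T(p) → 0. Initial slope = 0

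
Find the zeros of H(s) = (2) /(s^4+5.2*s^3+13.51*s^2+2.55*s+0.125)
Numerator is a nonzero constant (2) → Zeros: none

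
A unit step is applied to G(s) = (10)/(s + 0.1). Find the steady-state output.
FVT: lim_{t→∞} y(t) = lim_{s→0} s*Y(s) where Y(s) = G(s)/s.
= lim_{s→0} G(s) = G(0) = num(0)/den(0) = 10/0.1 = 100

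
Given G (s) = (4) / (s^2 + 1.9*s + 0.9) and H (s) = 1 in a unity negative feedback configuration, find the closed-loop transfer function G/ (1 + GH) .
Closed-loop T = G/(1+GH).
Numerator: G_num * H_den = 4.
Denominator: G_den * H_den + G_num * H_num = (s^2 + 1.9*s + 0.9) + (4) = s^2 + 1.9*s + 4.9.
T(s) = (4)/(s^2 + 1.9*s + 4.9)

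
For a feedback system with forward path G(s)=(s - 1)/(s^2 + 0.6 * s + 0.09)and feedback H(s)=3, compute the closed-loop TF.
Closed-loop T = G/(1+GH).
Numerator: G_num * H_den = s - 1.
Denominator: G_den * H_den + G_num * H_num = (s^2 + 0.6*s + 0.09) + (3*s - 3) = s^2 + 3.6*s - 2.91.
T(s) = (s - 1)/(s^2 + 3.6*s - 2.91)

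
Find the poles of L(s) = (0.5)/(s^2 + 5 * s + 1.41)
Set denominator = 0: s^2 + 5*s + 1.41 = (s + 4.7)(s + 0.3) = 0 → Poles: -0.3, -4.7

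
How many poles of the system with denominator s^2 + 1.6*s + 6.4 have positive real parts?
Poles: -0.8 + 2.4j, -0.8 - 2.4j. RHP poles (Re>0): 0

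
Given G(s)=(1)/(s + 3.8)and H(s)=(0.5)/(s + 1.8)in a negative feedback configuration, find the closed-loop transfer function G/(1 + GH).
Closed-loop T = G/(1+GH).
Numerator: G_num * H_den = s + 1.8.
Denominator: G_den * H_den + G_num * H_num = (s^2 + 5.6*s + 6.84) + (0.5) = s^2 + 5.6*s + 7.34.
T(s) = (s + 1.8)/(s^2 + 5.6*s + 7.34)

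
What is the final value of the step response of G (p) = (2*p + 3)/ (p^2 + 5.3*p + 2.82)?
FVT: lim_{t→∞} y(t) = lim_{p→0} p*Y(p) where Y(p) = G(p)/p.
= lim_{p→0} G(p) = G(0) = num(0)/den(0) = 3/2.82 = 1.064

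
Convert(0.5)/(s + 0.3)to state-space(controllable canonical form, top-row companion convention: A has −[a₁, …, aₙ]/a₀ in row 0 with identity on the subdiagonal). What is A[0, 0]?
Reachable canonical form for den = s + 0.3: top row of A = -[a₁,a₂,...,aₙ]/a₀, ones on the subdiagonal, zeros elsewhere.
A = [[-0.3]].
A[0,0] = -0.3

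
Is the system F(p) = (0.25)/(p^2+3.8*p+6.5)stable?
Denominator: p^2 + 3.8*p + 6.5. Poles: -1.9 + 1.7j, -1.9 - 1.7j. All Re(p)<0: Yes (stable)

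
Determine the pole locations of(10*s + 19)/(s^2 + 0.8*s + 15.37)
Set denominator = 0: s^2 + 0.8*s + 15.37 = 0 → Poles: -0.4 + 3.9j, -0.4 - 3.9j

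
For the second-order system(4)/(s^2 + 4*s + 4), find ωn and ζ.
Standard form: ωn²/(s²+2ζωn·s+ωn²).
const=4=ωn² → ωn=2, s coeff=4=2ζωn → ζ=1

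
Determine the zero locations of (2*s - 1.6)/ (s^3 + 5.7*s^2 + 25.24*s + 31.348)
Set numerator = 0: 2*s - 1.6 = 0 → Zeros: 0.8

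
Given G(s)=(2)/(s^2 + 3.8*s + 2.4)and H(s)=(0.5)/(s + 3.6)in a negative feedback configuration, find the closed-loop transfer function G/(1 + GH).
Closed-loop T = G/(1+GH).
Numerator: G_num * H_den = 2*s + 7.2.
Denominator: G_den * H_den + G_num * H_num = (s^3 + 7.4*s^2 + 16.08*s + 8.64) + (1) = s^3 + 7.4*s^2 + 16.08*s + 9.64.
T(s) = (2*s + 7.2)/(s^3 + 7.4*s^2 + 16.08*s + 9.64)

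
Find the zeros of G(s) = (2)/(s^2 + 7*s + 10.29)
Numerator is a nonzero constant (2) → Zeros: none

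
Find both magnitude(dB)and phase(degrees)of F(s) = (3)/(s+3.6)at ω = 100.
Substitute s = j*100: F(j100) = 0.0010786 - 0.0299612j.
|F| = 20*log₁₀(sqrt(Re²+Im²)) = -30.46 dB.
∠F = atan2(Im, Re) = -87.94°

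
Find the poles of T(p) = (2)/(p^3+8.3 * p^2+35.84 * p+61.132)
Set denominator = 0: p^3 + 8.3*p^2 + 35.84*p + 61.132 = (p + 3.1)(p^2 + 5.2*p + 19.72) = 0 → Poles: -2.6 + 3.6j, -2.6 - 3.6j, -3.1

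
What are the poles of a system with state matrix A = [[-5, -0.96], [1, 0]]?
Eigenvalues solve det(λI - A) = 0.
Characteristic polynomial: λ^2 + 5*λ + 0.96 = 0.
Factor: (λ + 0.2)(λ + 4.8) = 0.
Roots: -0.2, -4.8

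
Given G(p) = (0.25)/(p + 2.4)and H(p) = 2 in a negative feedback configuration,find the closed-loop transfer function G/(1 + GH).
Closed-loop T = G/(1+GH).
Numerator: G_num * H_den = 0.25.
Denominator: G_den * H_den + G_num * H_num = (p + 2.4) + (0.5) = p + 2.9.
T(p) = (0.25)/(p + 2.9)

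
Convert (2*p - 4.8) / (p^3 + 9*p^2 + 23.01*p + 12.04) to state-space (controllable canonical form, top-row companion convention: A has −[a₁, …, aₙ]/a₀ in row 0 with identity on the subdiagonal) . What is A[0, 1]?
Reachable canonical form for den = p^3 + 9*p^2 + 23.01*p + 12.04: top row of A = -[a₁,a₂,...,aₙ]/a₀, ones on the subdiagonal, zeros elsewhere.
A = [[-9, -23.01, -12.04], [1, 0, 0], [0, 1, 0]].
A[0,1] = -23.01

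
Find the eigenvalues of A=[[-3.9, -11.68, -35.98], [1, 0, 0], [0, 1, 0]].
Eigenvalues solve det(λI - A) = 0.
Characteristic polynomial: λ^3 + 3.9*λ^2 + 11.68*λ + 35.98 = 0.
Factor: (λ + 3.5)(λ^2 + 0.4*λ + 10.28) = 0.
Roots: -0.2 + 3.2j, -0.2 - 3.2j, -3.5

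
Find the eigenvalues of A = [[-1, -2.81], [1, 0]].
Eigenvalues solve det(λI - A) = 0.
Characteristic polynomial: λ^2 + λ + 2.81 = 0.
Roots: -0.5 + 1.6j, -0.5 - 1.6j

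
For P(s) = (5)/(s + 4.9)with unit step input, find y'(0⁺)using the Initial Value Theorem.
IVT: y'(0⁺) = lim_{s→∞} s²·Y(s) = lim_{s→∞} s·P(s).
deg(num) = 0, deg(den) = 1, relative degree = 1, so s·P(s) → (leading num)/(leading den) = 5/1 = 5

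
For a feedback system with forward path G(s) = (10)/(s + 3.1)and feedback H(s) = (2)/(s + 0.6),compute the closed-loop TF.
Closed-loop T = G/(1+GH).
Numerator: G_num * H_den = 10*s + 6.
Denominator: G_den * H_den + G_num * H_num = (s^2 + 3.7*s + 1.86) + (20) = s^2 + 3.7*s + 21.86.
T(s) = (10*s + 6)/(s^2 + 3.7*s + 21.86)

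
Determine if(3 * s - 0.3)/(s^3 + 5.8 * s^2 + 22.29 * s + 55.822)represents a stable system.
Denominator: s^3 + 5.8*s^2 + 22.29*s + 55.822 = (s + 3.8)(s^2 + 2*s + 14.69). Poles: -1 + 3.7j, -1 - 3.7j, -3.8. All Re(p)<0: Yes (stable)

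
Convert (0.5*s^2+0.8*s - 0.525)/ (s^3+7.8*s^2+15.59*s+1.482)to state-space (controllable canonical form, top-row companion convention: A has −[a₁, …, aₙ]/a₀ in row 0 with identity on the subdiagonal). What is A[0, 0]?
Reachable canonical form for den = s^3 + 7.8*s^2 + 15.59*s + 1.482: top row of A = -[a₁,a₂,...,aₙ]/a₀, ones on the subdiagonal, zeros elsewhere.
A = [[-7.8, -15.59, -1.482], [1, 0, 0], [0, 1, 0]].
A[0,0] = -7.8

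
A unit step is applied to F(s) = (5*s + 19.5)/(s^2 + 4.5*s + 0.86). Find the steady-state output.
FVT: lim_{t→∞} y(t) = lim_{s→0} s*Y(s) where Y(s) = F(s)/s.
= lim_{s→0} F(s) = F(0) = num(0)/den(0) = 19.5/0.86 = 22.67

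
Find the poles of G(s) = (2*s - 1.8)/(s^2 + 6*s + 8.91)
Set denominator = 0: s^2 + 6*s + 8.91 = (s + 3.3)(s + 2.7) = 0 → Poles: -2.7, -3.3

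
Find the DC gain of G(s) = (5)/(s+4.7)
DC gain = G(0) = num(0)/den(0) = 5/4.7 = 1.064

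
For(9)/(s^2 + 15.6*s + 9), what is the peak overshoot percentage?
Standard form: ωn²/(s²+2ζωn·s+ωn²) → ωn = 3, ζ = 2.6.
ζ ≥ 1, so the response is non-oscillatory: peak overshoot = 0%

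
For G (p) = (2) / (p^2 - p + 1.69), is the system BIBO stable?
Denominator: p^2 - p + 1.69. Poles: 0.5 + 1.2j, 0.5 - 1.2j. All Re(p)<0: No (unstable)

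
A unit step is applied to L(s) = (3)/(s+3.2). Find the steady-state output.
FVT: lim_{t→∞} y(t) = lim_{s→0} s*Y(s) where Y(s) = L(s)/s.
= lim_{s→0} L(s) = L(0) = num(0)/den(0) = 3/3.2 = 0.9375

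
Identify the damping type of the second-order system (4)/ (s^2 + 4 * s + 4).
Standard form: ωn²/(s²+2ζωn·s+ωn²) gives ωn=2, ζ=1.
Critically damped (ζ = 1)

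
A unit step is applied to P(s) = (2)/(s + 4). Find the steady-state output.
FVT: lim_{t→∞} y(t) = lim_{s→0} s*Y(s) where Y(s) = P(s)/s.
= lim_{s→0} P(s) = P(0) = num(0)/den(0) = 2/4 = 0.5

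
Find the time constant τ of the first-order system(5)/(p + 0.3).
First-order system: τ = -1/pole. Pole = -0.3. τ = -1/(-0.3) = 3.333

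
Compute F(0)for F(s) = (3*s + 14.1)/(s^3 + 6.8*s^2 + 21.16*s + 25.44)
DC gain = F(0) = num(0)/den(0) = 14.1/25.44 = 0.5542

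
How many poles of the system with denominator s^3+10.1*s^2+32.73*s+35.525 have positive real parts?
s^3 + 10.1*s^2 + 32.73*s + 35.525 = (s + 4.9)(s^2 + 5.2*s + 7.25). Poles: -2.6 + 0.7j, -2.6 - 0.7j, -4.9. RHP poles (Re>0): 0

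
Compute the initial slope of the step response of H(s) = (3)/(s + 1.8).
IVT: y'(0⁺) = lim_{s→∞} s²·Y(s) = lim_{s→∞} s·H(s).
deg(num) = 0, deg(den) = 1, relative degree = 1, so s·H(s) → (leading num)/(leading den) = 3/1 = 3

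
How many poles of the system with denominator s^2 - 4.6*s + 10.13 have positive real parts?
Poles: 2.3 + 2.2j, 2.3 - 2.2j. RHP poles (Re>0): 2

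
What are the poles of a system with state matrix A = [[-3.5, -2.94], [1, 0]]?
Eigenvalues solve det(λI - A) = 0.
Characteristic polynomial: λ^2 + 3.5*λ + 2.94 = 0.
Factor: (λ + 2.1)(λ + 1.4) = 0.
Roots: -1.4, -2.1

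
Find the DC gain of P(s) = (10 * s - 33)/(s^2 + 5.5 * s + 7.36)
DC gain = P(0) = num(0)/den(0) = -33/7.36 = -4.484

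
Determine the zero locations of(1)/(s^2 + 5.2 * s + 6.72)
Numerator is a nonzero constant (1) → Zeros: none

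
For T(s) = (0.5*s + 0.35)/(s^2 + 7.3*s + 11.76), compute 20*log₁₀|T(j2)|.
Substitute s = j*2: T(j2) = 0.063341 + 0.00969355j.
|T(j2)| = sqrt(Re² + Im²) = 0.06408.
20*log₁₀(0.06408) = -23.87 dB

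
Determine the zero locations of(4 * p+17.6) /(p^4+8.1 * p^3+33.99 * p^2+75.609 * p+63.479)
Set numerator = 0: 4*p + 17.6 = 0 → Zeros: -4.4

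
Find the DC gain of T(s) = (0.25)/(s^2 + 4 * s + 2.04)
DC gain = T(0) = num(0)/den(0) = 0.25/2.04 = 0.1225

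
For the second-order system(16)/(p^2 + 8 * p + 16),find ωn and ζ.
Standard form: ωn²/(p²+2ζωn·p+ωn²).
const=16=ωn² → ωn=4, p coeff=8=2ζωn → ζ=1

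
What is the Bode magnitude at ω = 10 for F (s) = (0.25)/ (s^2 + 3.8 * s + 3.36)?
Substitute s = j*10: F(j10) = -0.0022405 - 0.000880993j.
|F(j10)| = sqrt(Re² + Im²) = 0.002407.
20*log₁₀(0.002407) = -52.37 dB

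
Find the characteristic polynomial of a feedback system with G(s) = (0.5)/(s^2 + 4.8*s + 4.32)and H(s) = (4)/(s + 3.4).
Characteristic poly = G_den * H_den + G_num * H_num = (s^3 + 8.2*s^2 + 20.64*s + 14.688) + (2) = s^3 + 8.2*s^2 + 20.64*s + 16.688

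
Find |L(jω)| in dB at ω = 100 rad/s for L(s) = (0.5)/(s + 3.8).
Substitute s = j*100: L(j100) = 0.000189726 - 0.00499279j.
|L(j100)| = sqrt(Re² + Im²) = 0.004996.
20*log₁₀(0.004996) = -46.03 dB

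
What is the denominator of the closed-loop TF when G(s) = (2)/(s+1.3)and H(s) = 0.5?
Characteristic poly = G_den * H_den + G_num * H_num = (s + 1.3) + (1) = s + 2.3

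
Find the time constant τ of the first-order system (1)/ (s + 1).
First-order system: τ = -1/pole. Pole = -1. τ = -1/(-1) = 1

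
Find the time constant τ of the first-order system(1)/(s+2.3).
First-order system: τ = -1/pole. Pole = -2.3. τ = -1/(-2.3) = 0.4348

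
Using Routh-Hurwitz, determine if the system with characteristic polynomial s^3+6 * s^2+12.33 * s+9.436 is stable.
Routh array:
s^3: [1, 12.33]; s^2: [6, 9.436]; s^1: [10.7573]; s^0: [9.436]
First column: [1, 6, 10.7573, 9.436]. Sign changes = 0.
Yes, stable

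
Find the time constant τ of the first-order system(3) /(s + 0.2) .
First-order system: τ = -1/pole. Pole = -0.2. τ = -1/(-0.2) = 5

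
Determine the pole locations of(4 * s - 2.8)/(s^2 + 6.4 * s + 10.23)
Set denominator = 0: s^2 + 6.4*s + 10.23 = (s + 3.1)(s + 3.3) = 0 → Poles: -3.1, -3.3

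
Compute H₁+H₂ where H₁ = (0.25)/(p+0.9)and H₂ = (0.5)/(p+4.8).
Parallel: H = H₁ + H₂ = (n₁·d₂ + n₂·d₁)/(d₁·d₂).
n₁·d₂ = 0.25*p + 1.2. n₂·d₁ = 0.5*p + 0.45. Sum = 0.75*p + 1.65. d₁·d₂ = p^2 + 5.7*p + 4.32.
H(p) = (0.75*p + 1.65)/(p^2 + 5.7*p + 4.32)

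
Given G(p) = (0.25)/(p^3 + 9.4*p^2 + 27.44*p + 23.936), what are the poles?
Set denominator = 0: p^3 + 9.4*p^2 + 27.44*p + 23.936 = (p + 1.6)(p + 4.4)(p + 3.4) = 0 → Poles: -1.6, -3.4, -4.4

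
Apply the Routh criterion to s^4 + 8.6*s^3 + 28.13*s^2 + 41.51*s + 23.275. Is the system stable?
Routh array:
s^4: [1, 28.13, 23.275]; s^3: [8.6, 41.51]; s^2: [23.3033, 23.275]; s^1: [32.9204]; s^0: [23.275]
First column: [1, 8.6, 23.3033, 32.9204, 23.275]. Sign changes = 0.
Yes, stable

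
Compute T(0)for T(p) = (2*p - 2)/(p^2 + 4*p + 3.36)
DC gain = T(0) = num(0)/den(0) = -2/3.36 = -0.5952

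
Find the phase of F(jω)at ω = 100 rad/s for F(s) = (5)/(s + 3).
Substitute s = j*100: F(j100) = 0.00149865 - 0.049955j.
∠F(j100) = atan2(Im, Re) = atan2(-0.049955, 0.00149865) = -88.28°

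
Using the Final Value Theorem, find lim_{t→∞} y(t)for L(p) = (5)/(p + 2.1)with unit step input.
FVT: lim_{t→∞} y(t) = lim_{p→0} p*Y(p) where Y(p) = L(p)/p.
= lim_{p→0} L(p) = L(0) = num(0)/den(0) = 5/2.1 = 2.381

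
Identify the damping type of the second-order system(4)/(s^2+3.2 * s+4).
Standard form: ωn²/(s²+2ζωn·s+ωn²) gives ωn=2, ζ=0.8.
Underdamped (ζ = 0.8 < 1)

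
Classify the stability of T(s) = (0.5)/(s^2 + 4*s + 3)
Denominator: s^2 + 4*s + 3 = (s + 1)(s + 3). Poles: -1, -3. Stable (all poles in LHP)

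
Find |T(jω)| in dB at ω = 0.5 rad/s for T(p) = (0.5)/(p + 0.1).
Substitute p = j*0.5: T(j0.5) = 0.192308 - 0.961538j.
|T(j0.5)| = sqrt(Re² + Im²) = 0.9806.
20*log₁₀(0.9806) = -0.17 dB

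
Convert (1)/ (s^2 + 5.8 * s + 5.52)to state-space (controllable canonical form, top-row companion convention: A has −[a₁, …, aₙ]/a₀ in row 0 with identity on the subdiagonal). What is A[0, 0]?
Reachable canonical form for den = s^2 + 5.8*s + 5.52: top row of A = -[a₁,a₂,...,aₙ]/a₀, ones on the subdiagonal, zeros elsewhere.
A = [[-5.8, -5.52], [1, 0]].
A[0,0] = -5.8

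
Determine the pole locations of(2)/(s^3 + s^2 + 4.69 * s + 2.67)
Set denominator = 0: s^3 + s^2 + 4.69*s + 2.67 = (s + 0.6)(s^2 + 0.4*s + 4.45) = 0 → Poles: -0.2 + 2.1j, -0.2 - 2.1j, -0.6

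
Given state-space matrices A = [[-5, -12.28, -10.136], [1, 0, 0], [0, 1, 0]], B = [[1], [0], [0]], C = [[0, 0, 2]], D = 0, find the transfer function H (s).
H(s) = C(sI - A)⁻¹B + D.
Characteristic polynomial det(sI - A) = s^3 + 5*s^2 + 12.28*s + 10.136.
Numerator from C·adj(sI-A)·B + D·det(sI-A) = 2.
H(s) = (2)/(s^3 + 5*s^2 + 12.28*s + 10.136)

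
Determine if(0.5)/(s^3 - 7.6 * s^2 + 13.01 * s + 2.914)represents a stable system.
Denominator: s^3 - 7.6*s^2 + 13.01*s + 2.914 = (s - 4.7)(s - 3.1)(s + 0.2). Poles: -0.2, 3.1, 4.7. All Re(p)<0: No (unstable)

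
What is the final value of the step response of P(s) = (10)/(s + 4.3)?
FVT: lim_{t→∞} y(t) = lim_{s→0} s*Y(s) where Y(s) = P(s)/s.
= lim_{s→0} P(s) = P(0) = num(0)/den(0) = 10/4.3 = 2.326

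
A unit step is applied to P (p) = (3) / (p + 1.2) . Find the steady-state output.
FVT: lim_{t→∞} y(t) = lim_{p→0} p*Y(p) where Y(p) = P(p)/p.
= lim_{p→0} P(p) = P(0) = num(0)/den(0) = 3/1.2 = 2.5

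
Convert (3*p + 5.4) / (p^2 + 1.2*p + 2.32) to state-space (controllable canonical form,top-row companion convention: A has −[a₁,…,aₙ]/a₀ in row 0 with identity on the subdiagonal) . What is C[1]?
Reachable canonical form: C = numerator coefficients (right-aligned, zero-padded to length n).
num = 3*p + 5.4, C = [[3, 5.4]].
C[1] = 5.4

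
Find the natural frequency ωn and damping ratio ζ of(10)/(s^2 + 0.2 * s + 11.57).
Underdamped: complex pole -0.1 + 3.4j. ωn = |pole| = 3.401, ζ = -Re(pole)/ωn = 0.0294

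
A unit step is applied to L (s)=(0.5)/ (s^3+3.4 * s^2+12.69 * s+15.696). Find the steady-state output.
FVT: lim_{t→∞} y(t) = lim_{s→0} s*Y(s) where Y(s) = L(s)/s.
= lim_{s→0} L(s) = L(0) = num(0)/den(0) = 0.5/15.696 = 0.03186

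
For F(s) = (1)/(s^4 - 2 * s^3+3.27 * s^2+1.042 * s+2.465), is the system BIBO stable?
Denominator: s^4 - 2*s^3 + 3.27*s^2 + 1.042*s + 2.465 = (s^2 - 2.6*s + 4.25)(s^2 + 0.6*s + 0.58). Poles: -0.3 + 0.7j, -0.3 - 0.7j, 1.3 + 1.6j, 1.3 - 1.6j. All Re(p)<0: No (unstable)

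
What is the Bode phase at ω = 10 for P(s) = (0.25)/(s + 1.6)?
Substitute s = j*10: P(j10) = 0.00390016 - 0.024376j.
∠P(j10) = atan2(Im, Re) = atan2(-0.024376, 0.00390016) = -80.91°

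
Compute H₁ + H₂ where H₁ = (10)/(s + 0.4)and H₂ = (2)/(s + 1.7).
Parallel: H = H₁ + H₂ = (n₁·d₂ + n₂·d₁)/(d₁·d₂).
n₁·d₂ = 10*s + 17. n₂·d₁ = 2*s + 0.8. Sum = 12*s + 17.8. d₁·d₂ = s^2 + 2.1*s + 0.68.
H(s) = (12*s + 17.8)/(s^2 + 2.1*s + 0.68)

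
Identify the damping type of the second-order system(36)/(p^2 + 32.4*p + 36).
Standard form: ωn²/(p²+2ζωn·p+ωn²) gives ωn=6, ζ=2.7.
Overdamped (ζ = 2.7 > 1)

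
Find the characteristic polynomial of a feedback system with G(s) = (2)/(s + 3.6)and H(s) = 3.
Characteristic poly = G_den * H_den + G_num * H_num = (s + 3.6) + (6) = s + 9.6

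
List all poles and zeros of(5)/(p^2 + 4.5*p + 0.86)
Set denominator = 0: p^2 + 4.5*p + 0.86 = (p + 0.2)(p + 4.3) = 0 → Poles: -0.2, -4.3
Numerator is a nonzero constant (5) → Zeros: none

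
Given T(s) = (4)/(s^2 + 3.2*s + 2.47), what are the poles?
Set denominator = 0: s^2 + 3.2*s + 2.47 = (s + 1.9)(s + 1.3) = 0 → Poles: -1.3, -1.9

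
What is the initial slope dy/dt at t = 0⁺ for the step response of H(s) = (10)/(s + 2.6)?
IVT: y'(0⁺) = lim_{s→∞} s²·Y(s) = lim_{s→∞} s·H(s).
deg(num) = 0, deg(den) = 1, relative degree = 1, so s·H(s) → (leading num)/(leading den) = 10/1 = 10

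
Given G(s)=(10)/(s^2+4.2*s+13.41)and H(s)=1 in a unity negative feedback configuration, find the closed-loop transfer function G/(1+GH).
Closed-loop T = G/(1+GH).
Numerator: G_num * H_den = 10.
Denominator: G_den * H_den + G_num * H_num = (s^2 + 4.2*s + 13.41) + (10) = s^2 + 4.2*s + 23.41.
T(s) = (10)/(s^2 + 4.2*s + 23.41)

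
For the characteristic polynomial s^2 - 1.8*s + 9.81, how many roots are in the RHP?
Poles: 0.9 + 3j, 0.9 - 3j. RHP poles (Re>0): 2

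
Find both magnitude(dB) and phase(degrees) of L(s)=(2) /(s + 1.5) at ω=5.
Substitute s = j*5: L(j5) = 0.110092 - 0.366972j.
|L| = 20*log₁₀(sqrt(Re²+Im²)) = -8.33 dB.
∠L = atan2(Im, Re) = -73.30°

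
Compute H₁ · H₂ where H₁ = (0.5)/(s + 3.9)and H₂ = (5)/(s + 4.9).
Series: H = H₁ · H₂ = (n₁·n₂)/(d₁·d₂).
Num: n₁·n₂ = 2.5. Den: d₁·d₂ = s^2 + 8.8*s + 19.11.
H(s) = (2.5)/(s^2 + 8.8*s + 19.11)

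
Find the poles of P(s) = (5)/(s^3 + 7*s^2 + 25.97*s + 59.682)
Set denominator = 0: s^3 + 7*s^2 + 25.97*s + 59.682 = (s + 4.2)(s^2 + 2.8*s + 14.21) = 0 → Poles: -1.4 + 3.5j, -1.4 - 3.5j, -4.2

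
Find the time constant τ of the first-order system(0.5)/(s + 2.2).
First-order system: τ = -1/pole. Pole = -2.2. τ = -1/(-2.2) = 0.4545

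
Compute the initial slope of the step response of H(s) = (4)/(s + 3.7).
IVT: y'(0⁺) = lim_{s→∞} s²·Y(s) = lim_{s→∞} s·H(s).
deg(num) = 0, deg(den) = 1, relative degree = 1, so s·H(s) → (leading num)/(leading den) = 4/1 = 4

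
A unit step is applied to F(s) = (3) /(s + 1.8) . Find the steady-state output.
FVT: lim_{t→∞} y(t) = lim_{s→0} s*Y(s) where Y(s) = F(s)/s.
= lim_{s→0} F(s) = F(0) = num(0)/den(0) = 3/1.8 = 1.667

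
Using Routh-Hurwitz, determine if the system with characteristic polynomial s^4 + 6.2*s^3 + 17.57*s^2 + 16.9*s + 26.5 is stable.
Routh array:
s^4: [1, 17.57, 26.5]; s^3: [6.2, 16.9]; s^2: [14.8442, 26.5]; s^1: [5.8317]; s^0: [26.5]
First column: [1, 6.2, 14.8442, 5.8317, 26.5]. Sign changes = 0.
Yes, stable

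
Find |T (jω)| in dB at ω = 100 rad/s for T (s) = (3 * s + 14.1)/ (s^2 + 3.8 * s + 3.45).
Substitute s = j*100: T(j100) = -0.00026931 - 0.0300206j.
|T(j100)| = sqrt(Re² + Im²) = 0.03002.
20*log₁₀(0.03002) = -30.45 dB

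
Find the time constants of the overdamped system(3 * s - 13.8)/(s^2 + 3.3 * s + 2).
Overdamped: real poles at -0.8, -2.5. τ = -1/pole → τ₁ = 1.25, τ₂ = 0.4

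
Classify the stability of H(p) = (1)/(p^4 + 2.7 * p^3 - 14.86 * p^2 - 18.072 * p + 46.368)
Denominator: p^4 + 2.7*p^3 - 14.86*p^2 - 18.072*p + 46.368 = (p - 2.8)(p + 2.4)(p - 1.5)(p + 4.6). Poles: -2.4, -4.6, 1.5, 2.8. Unstable (2 pole(s) in RHP)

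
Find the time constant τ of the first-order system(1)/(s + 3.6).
First-order system: τ = -1/pole. Pole = -3.6. τ = -1/(-3.6) = 0.2778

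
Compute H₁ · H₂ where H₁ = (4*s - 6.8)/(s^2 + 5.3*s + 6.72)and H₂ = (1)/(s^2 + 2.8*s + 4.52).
Series: H = H₁ · H₂ = (n₁·n₂)/(d₁·d₂).
Num: n₁·n₂ = 4*s - 6.8. Den: d₁·d₂ = s^4 + 8.1*s^3 + 26.08*s^2 + 42.772*s + 30.3744.
H(s) = (4*s - 6.8)/(s^4 + 8.1*s^3 + 26.08*s^2 + 42.772*s + 30.3744)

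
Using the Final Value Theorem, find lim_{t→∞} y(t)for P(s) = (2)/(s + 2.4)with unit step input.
FVT: lim_{t→∞} y(t) = lim_{s→0} s*Y(s) where Y(s) = P(s)/s.
= lim_{s→0} P(s) = P(0) = num(0)/den(0) = 2/2.4 = 0.8333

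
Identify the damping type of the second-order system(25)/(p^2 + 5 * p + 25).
Standard form: ωn²/(p²+2ζωn·p+ωn²) gives ωn=5, ζ=0.5.
Underdamped (ζ = 0.5 < 1)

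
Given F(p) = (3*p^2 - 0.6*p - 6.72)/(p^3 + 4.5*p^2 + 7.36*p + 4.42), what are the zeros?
Set numerator = 0: 3*p^2 - 0.6*p - 6.72 = 3*(p - 1.6)(p + 1.4) = 0 → Zeros: -1.4, 1.6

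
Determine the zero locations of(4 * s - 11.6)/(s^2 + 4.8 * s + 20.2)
Set numerator = 0: 4*s - 11.6 = 0 → Zeros: 2.9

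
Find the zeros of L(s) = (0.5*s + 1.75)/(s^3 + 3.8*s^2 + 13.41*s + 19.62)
Set numerator = 0: 0.5*s + 1.75 = 0 → Zeros: -3.5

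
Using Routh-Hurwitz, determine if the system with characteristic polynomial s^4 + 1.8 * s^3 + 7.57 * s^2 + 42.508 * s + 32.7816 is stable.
Routh array:
s^4: [1, 7.57, 32.7816]; s^3: [1.8, 42.508]; s^2: [-16.0456, 32.7816]; s^1: [46.1855]; s^0: [32.7816]
First column: [1, 1.8, -16.0456, 46.1855, 32.7816]. Sign changes = 2.
No, unstable (2 RHP root(s))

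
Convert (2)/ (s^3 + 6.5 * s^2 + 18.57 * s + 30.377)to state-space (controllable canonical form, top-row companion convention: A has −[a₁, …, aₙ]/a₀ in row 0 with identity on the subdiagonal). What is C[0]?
Reachable canonical form: C = numerator coefficients (right-aligned, zero-padded to length n).
num = 2, C = [[0, 0, 2]].
C[0] = 0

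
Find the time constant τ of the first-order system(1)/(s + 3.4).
First-order system: τ = -1/pole. Pole = -3.4. τ = -1/(-3.4) = 0.2941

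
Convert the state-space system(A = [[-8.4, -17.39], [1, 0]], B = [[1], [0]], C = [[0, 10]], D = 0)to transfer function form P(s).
P(s) = C(sI - A)⁻¹B + D.
Characteristic polynomial det(sI - A) = s^2 + 8.4*s + 17.39.
Numerator from C·adj(sI-A)·B + D·det(sI-A) = 10.
P(s) = (10)/(s^2 + 8.4*s + 17.39)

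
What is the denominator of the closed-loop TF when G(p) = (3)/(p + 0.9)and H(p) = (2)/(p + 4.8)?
Characteristic poly = G_den * H_den + G_num * H_num = (p^2 + 5.7*p + 4.32) + (6) = p^2 + 5.7*p + 10.32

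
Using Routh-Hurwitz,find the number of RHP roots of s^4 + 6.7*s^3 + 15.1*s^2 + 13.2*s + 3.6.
Routh array:
s^4: [1, 15.1, 3.6]; s^3: [6.7, 13.2]; s^2: [13.1299, 3.6]; s^1: [11.363]; s^0: [3.6]
First column: [1, 6.7, 13.1299, 11.363, 3.6]. Sign changes = RHP roots = 0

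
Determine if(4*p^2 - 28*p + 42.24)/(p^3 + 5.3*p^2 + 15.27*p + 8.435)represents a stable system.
Denominator: p^3 + 5.3*p^2 + 15.27*p + 8.435 = (p + 0.7)(p^2 + 4.6*p + 12.05). Poles: -0.7, -2.3 + 2.6j, -2.3 - 2.6j. All Re(p)<0: Yes (stable)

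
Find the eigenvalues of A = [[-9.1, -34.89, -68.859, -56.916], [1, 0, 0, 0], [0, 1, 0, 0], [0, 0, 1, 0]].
Eigenvalues solve det(λI - A) = 0.
Characteristic polynomial: λ^4 + 9.1*λ^3 + 34.89*λ^2 + 68.859*λ + 56.916 = 0.
Factor: (λ + 2.4)(λ + 3.1)(λ^2 + 3.6*λ + 7.65) = 0.
Roots: -1.8 + 2.1j, -1.8 - 2.1j, -2.4, -3.1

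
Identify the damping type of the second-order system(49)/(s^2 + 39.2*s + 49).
Standard form: ωn²/(s²+2ζωn·s+ωn²) gives ωn=7, ζ=2.8.
Overdamped (ζ = 2.8 > 1)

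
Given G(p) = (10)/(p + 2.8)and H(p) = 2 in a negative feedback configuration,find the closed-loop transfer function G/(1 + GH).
Closed-loop T = G/(1+GH).
Numerator: G_num * H_den = 10.
Denominator: G_den * H_den + G_num * H_num = (p + 2.8) + (20) = p + 22.8.
T(p) = (10)/(p + 22.8)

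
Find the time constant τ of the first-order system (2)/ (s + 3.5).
First-order system: τ = -1/pole. Pole = -3.5. τ = -1/(-3.5) = 0.2857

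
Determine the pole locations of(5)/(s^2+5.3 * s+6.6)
Set denominator = 0: s^2 + 5.3*s + 6.6 = (s + 3.3)(s + 2) = 0 → Poles: -2, -3.3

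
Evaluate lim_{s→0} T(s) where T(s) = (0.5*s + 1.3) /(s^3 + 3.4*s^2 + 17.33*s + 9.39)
DC gain = T(0) = num(0)/den(0) = 1.3/9.39 = 0.1384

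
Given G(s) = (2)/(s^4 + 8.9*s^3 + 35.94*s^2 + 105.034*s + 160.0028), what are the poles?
Set denominator = 0: s^4 + 8.9*s^3 + 35.94*s^2 + 105.034*s + 160.0028 = (s + 3.7)(s + 3.8)(s^2 + 1.4*s + 11.38) = 0 → Poles: -0.7 + 3.3j, -0.7 - 3.3j, -3.7, -3.8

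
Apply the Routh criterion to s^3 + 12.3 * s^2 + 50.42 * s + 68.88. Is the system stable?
Routh array:
s^3: [1, 50.42]; s^2: [12.3, 68.88]; s^1: [44.82]; s^0: [68.88]
First column: [1, 12.3, 44.82, 68.88]. Sign changes = 0.
Yes, stable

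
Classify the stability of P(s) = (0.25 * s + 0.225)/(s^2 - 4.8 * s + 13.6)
Denominator: s^2 - 4.8*s + 13.6. Poles: 2.4 + 2.8j, 2.4 - 2.8j. Unstable (2 pole(s) in RHP)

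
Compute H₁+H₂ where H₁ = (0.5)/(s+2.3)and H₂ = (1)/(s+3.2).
Parallel: H = H₁ + H₂ = (n₁·d₂ + n₂·d₁)/(d₁·d₂).
n₁·d₂ = 0.5*s + 1.6. n₂·d₁ = s + 2.3. Sum = 1.5*s + 3.9. d₁·d₂ = s^2 + 5.5*s + 7.36.
H(s) = (1.5*s + 3.9)/(s^2 + 5.5*s + 7.36)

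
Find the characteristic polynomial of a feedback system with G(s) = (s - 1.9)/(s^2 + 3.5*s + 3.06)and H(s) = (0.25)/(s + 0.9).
Characteristic poly = G_den * H_den + G_num * H_num = (s^3 + 4.4*s^2 + 6.21*s + 2.754) + (0.25*s - 0.475) = s^3 + 4.4*s^2 + 6.46*s + 2.279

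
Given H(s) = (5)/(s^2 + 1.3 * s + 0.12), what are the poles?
Set denominator = 0: s^2 + 1.3*s + 0.12 = (s + 0.1)(s + 1.2) = 0 → Poles: -0.1, -1.2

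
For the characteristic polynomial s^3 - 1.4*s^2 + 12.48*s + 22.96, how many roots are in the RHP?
s^3 - 1.4*s^2 + 12.48*s + 22.96 = (s + 1.4)(s^2 - 2.8*s + 16.4). Poles: -1.4, 1.4 + 3.8j, 1.4 - 3.8j. RHP poles (Re>0): 2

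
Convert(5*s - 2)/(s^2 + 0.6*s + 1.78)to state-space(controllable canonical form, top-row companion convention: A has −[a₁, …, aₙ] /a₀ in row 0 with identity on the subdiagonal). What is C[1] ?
Reachable canonical form: C = numerator coefficients (right-aligned, zero-padded to length n).
num = 5*s - 2, C = [[5, -2]].
C[1] = -2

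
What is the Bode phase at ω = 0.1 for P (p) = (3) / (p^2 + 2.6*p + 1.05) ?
Substitute p = j*0.1: P(j0.1) = 2.71493 - 0.678733j.
∠P(j0.1) = atan2(Im, Re) = atan2(-0.678733, 2.71493) = -14.04°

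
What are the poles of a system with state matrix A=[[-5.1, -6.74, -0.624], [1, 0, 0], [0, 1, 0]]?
Eigenvalues solve det(λI - A) = 0.
Characteristic polynomial: λ^3 + 5.1*λ^2 + 6.74*λ + 0.624 = 0.
Factor: (λ + 2.6)(λ + 2.4)(λ + 0.1) = 0.
Roots: -0.1, -2.4, -2.6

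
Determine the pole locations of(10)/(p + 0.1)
Set denominator = 0: p + 0.1 = 0 → Poles: -0.1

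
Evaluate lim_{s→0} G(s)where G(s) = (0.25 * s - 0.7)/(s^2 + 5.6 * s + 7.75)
DC gain = G(0) = num(0)/den(0) = -0.7/7.75 = -0.09032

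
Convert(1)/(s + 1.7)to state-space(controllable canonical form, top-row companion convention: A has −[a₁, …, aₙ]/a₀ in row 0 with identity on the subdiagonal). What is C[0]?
Reachable canonical form: C = numerator coefficients (right-aligned, zero-padded to length n).
num = 1, C = [[1]].
C[0] = 1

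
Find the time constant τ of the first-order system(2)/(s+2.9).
First-order system: τ = -1/pole. Pole = -2.9. τ = -1/(-2.9) = 0.3448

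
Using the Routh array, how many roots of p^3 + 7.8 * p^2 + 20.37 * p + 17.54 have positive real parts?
Routh array:
p^3: [1, 20.37]; p^2: [7.8, 17.54]; p^1: [18.1213]; p^0: [17.54]
First column: [1, 7.8, 18.1213, 17.54]. Sign changes = RHP roots = 0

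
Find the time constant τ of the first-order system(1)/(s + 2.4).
First-order system: τ = -1/pole. Pole = -2.4. τ = -1/(-2.4) = 0.4167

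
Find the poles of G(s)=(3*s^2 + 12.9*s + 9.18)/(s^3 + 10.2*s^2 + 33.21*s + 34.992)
Set denominator = 0: s^3 + 10.2*s^2 + 33.21*s + 34.992 = (s + 4.8)(s + 2.7)(s + 2.7) = 0 → Poles: -2.7, -2.7, -4.8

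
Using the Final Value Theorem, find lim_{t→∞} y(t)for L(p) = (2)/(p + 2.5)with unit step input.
FVT: lim_{t→∞} y(t) = lim_{p→0} p*Y(p) where Y(p) = L(p)/p.
= lim_{p→0} L(p) = L(0) = num(0)/den(0) = 2/2.5 = 0.8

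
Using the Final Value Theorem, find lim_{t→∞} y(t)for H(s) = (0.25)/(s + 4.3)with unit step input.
FVT: lim_{t→∞} y(t) = lim_{s→0} s*Y(s) where Y(s) = H(s)/s.
= lim_{s→0} H(s) = H(0) = num(0)/den(0) = 0.25/4.3 = 0.05814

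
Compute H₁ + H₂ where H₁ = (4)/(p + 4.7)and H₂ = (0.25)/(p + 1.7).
Parallel: H = H₁ + H₂ = (n₁·d₂ + n₂·d₁)/(d₁·d₂).
n₁·d₂ = 4*p + 6.8. n₂·d₁ = 0.25*p + 1.175. Sum = 4.25*p + 7.975. d₁·d₂ = p^2 + 6.4*p + 7.99.
H(p) = (4.25*p + 7.975)/(p^2 + 6.4*p + 7.99)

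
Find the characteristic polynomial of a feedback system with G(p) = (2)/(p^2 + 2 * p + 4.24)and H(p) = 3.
Characteristic poly = G_den * H_den + G_num * H_num = (p^2 + 2*p + 4.24) + (6) = p^2 + 2*p + 10.24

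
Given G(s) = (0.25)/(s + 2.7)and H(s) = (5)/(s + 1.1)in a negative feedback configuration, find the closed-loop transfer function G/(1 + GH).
Closed-loop T = G/(1+GH).
Numerator: G_num * H_den = 0.25*s + 0.275.
Denominator: G_den * H_den + G_num * H_num = (s^2 + 3.8*s + 2.97) + (1.25) = s^2 + 3.8*s + 4.22.
T(s) = (0.25*s + 0.275)/(s^2 + 3.8*s + 4.22)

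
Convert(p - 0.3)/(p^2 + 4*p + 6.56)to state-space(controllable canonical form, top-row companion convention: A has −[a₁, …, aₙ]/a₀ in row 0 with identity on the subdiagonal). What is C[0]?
Reachable canonical form: C = numerator coefficients (right-aligned, zero-padded to length n).
num = p - 0.3, C = [[1, -0.3]].
C[0] = 1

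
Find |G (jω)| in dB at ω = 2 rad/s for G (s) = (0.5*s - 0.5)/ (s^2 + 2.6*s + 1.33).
Substitute s = j*2: G(j2) = 0.191256 - 0.00204865j.
|G(j2)| = sqrt(Re² + Im²) = 0.1913.
20*log₁₀(0.1913) = -14.37 dB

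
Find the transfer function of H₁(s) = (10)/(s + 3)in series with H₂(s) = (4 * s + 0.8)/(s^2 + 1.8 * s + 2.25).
Series: H = H₁ · H₂ = (n₁·n₂)/(d₁·d₂).
Num: n₁·n₂ = 40*s + 8. Den: d₁·d₂ = s^3 + 4.8*s^2 + 7.65*s + 6.75.
H(s) = (40*s + 8)/(s^3 + 4.8*s^2 + 7.65*s + 6.75)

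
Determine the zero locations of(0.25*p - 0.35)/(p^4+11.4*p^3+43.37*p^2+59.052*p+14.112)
Set numerator = 0: 0.25*p - 0.35 = 0 → Zeros: 1.4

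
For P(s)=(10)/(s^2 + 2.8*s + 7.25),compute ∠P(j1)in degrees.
Substitute s = j*1: P(j1) = 1.33255 - 0.596983j.
∠P(j1) = atan2(Im, Re) = atan2(-0.596983, 1.33255) = -24.13°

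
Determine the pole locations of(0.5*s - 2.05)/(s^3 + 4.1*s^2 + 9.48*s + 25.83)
Set denominator = 0: s^3 + 4.1*s^2 + 9.48*s + 25.83 = (s + 3.5)(s^2 + 0.6*s + 7.38) = 0 → Poles: -0.3 + 2.7j, -0.3 - 2.7j, -3.5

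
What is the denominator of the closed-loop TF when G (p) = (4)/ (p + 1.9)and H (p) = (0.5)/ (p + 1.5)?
Characteristic poly = G_den * H_den + G_num * H_num = (p^2 + 3.4*p + 2.85) + (2) = p^2 + 3.4*p + 4.85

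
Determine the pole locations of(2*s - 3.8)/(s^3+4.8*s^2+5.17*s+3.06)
Set denominator = 0: s^3 + 4.8*s^2 + 5.17*s + 3.06 = (s + 3.6)(s^2 + 1.2*s + 0.85) = 0 → Poles: -0.6 + 0.7j, -0.6 - 0.7j, -3.6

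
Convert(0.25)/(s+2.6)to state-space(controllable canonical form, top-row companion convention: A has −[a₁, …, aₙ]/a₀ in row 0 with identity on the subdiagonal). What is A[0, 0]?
Reachable canonical form for den = s + 2.6: top row of A = -[a₁,a₂,...,aₙ]/a₀, ones on the subdiagonal, zeros elsewhere.
A = [[-2.6]].
A[0,0] = -2.6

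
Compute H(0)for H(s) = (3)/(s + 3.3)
DC gain = H(0) = num(0)/den(0) = 3/3.3 = 0.9091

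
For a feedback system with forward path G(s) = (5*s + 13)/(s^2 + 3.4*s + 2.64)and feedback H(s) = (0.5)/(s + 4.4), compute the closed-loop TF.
Closed-loop T = G/(1+GH).
Numerator: G_num * H_den = 5*s^2 + 35*s + 57.2.
Denominator: G_den * H_den + G_num * H_num = (s^3 + 7.8*s^2 + 17.6*s + 11.616) + (2.5*s + 6.5) = s^3 + 7.8*s^2 + 20.1*s + 18.116.
T(s) = (5*s^2 + 35*s + 57.2)/(s^3 + 7.8*s^2 + 20.1*s + 18.116)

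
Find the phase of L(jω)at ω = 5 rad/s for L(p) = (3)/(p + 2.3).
Substitute p = j*5: L(j5) = 0.227798 - 0.495213j.
∠L(j5) = atan2(Im, Re) = atan2(-0.495213, 0.227798) = -65.30°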